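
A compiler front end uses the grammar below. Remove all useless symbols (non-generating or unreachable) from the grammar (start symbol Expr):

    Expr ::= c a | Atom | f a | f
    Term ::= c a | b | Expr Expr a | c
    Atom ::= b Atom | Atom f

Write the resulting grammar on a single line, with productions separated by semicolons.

Expr ::= c a | f a | f

Generating nonterminals: {Expr, Term}.
Reachable from Expr after that: {Expr}.
Removed useless symbols: {Atom, Term} and every production mentioning them.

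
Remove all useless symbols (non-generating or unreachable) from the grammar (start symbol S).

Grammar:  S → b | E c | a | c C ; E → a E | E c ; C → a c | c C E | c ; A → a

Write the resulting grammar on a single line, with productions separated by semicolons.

Generating nonterminals: {A, C, S}.
Reachable from S after that: {C, S}.
Removed useless symbols: {A, E} and every production mentioning them.

S → b | a | c C; C → a c | c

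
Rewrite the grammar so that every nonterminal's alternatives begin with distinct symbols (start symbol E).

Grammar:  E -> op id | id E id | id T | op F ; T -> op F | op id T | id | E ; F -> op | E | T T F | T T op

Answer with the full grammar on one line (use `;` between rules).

E has alternatives sharing prefix 'op': factor to E → op E' with E' → id | F.
E has alternatives sharing prefix 'id': factor to E → id E'' with E'' → E id | T.
T has alternatives sharing prefix 'op': factor to T → op T' with T' → F | id T.
F has alternatives sharing prefix 'T T': factor to F → T T F' with F' → F | op.

E -> op E' | id E''; T -> id | E | op T'; F -> op | E | T T F'; E' -> id | F; E'' -> E id | T; T' -> F | id T; F' -> F | op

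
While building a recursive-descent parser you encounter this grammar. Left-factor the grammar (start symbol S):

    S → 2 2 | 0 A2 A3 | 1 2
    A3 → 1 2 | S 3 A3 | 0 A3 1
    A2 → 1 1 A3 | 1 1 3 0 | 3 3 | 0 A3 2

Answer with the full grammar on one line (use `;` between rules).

A2 has alternatives sharing prefix '1 1': factor to A2 → 1 1 A2' with A2' → A3 | 3 0.

S → 2 2 | 0 A2 A3 | 1 2; A3 → 1 2 | S 3 A3 | 0 A3 1; A2 → 3 3 | 0 A3 2 | 1 1 A2'; A2' → A3 | 3 0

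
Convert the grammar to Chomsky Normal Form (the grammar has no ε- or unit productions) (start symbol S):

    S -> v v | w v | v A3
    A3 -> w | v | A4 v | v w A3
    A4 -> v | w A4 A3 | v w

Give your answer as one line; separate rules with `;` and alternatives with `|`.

S -> X1 X1 | X2 X1 | X1 A3; A3 -> w | v | A4 X1 | X1 Y1; A4 -> v | X2 Y2 | X1 X2; X1 -> v; X2 -> w; Y1 -> X2 A3; Y2 -> A4 A3

Introduce a nonterminal for each terminal appearing in a rule of length ≥ 2: X1 → v, X2 → w.
Binarize each right-hand side of length ≥ 3 by chaining fresh nonterminals (Y1, Y2, …): affected rules were A3 → X1 X2 A3; A4 → X2 A4 A3.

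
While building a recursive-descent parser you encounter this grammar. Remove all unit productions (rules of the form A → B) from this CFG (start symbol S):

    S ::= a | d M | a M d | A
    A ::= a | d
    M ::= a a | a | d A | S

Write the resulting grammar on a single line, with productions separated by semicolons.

Unit pairs: M ⇒* {A, S}; S ⇒* {A}.
Replace each nonterminal's rules with the union of the non-unit rules of every nonterminal it unit-derives.

S ::= a | d M | a M d | d; A ::= a | d; M ::= a | d | d M | a M d | a a | d A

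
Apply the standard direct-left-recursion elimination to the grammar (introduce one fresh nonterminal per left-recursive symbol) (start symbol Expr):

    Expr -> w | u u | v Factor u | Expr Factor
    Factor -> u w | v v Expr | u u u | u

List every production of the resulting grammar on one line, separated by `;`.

Left recursion appears on Expr.
For Expr: α = {Factor}, β = {w, u u, v Factor u}. Rewrite as Expr → β Expr1 and Expr1 → α Expr1 | ε.

Expr -> w Expr1 | u u Expr1 | v Factor u Expr1; Factor -> u w | v v Expr | u u u | u; Expr1 -> Factor Expr1 | ε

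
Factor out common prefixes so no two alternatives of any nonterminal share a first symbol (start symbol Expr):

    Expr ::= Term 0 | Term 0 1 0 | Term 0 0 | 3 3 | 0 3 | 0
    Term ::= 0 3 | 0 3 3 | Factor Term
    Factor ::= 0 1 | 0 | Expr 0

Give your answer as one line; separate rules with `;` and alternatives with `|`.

Expr has alternatives sharing prefix 'Term 0': factor to Expr → Term 0 Expr1 with Expr1 → ε | 1 0 | 0.
Expr has alternatives sharing prefix '0': factor to Expr → 0 Expr2 with Expr2 → 3 | ε.
Term has alternatives sharing prefix '0 3': factor to Term → 0 3 Term1 with Term1 → ε | 3.
Factor has alternatives sharing prefix '0': factor to Factor → 0 Factor1 with Factor1 → 1 | ε.

Expr ::= 3 3 | Term 0 Expr1 | 0 Expr2; Term ::= Factor Term | 0 3 Term1; Factor ::= Expr 0 | 0 Factor1; Expr1 ::= epsilon | 1 0 | 0; Expr2 ::= 3 | epsilon; Term1 ::= epsilon | 3; Factor1 ::= 1 | epsilon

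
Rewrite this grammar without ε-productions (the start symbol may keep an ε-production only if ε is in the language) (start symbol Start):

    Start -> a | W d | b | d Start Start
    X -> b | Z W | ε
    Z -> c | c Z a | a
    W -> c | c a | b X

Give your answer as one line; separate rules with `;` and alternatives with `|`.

Start -> a | W d | b | d Start Start; X -> b | Z W; Z -> c | c Z a | a; W -> c | c a | b X | b

Nullable nonterminals: {X}.
ε ∉ L(G), so no ε-production is kept.
Add the nullable-subset variants: W → b X gives b X | b.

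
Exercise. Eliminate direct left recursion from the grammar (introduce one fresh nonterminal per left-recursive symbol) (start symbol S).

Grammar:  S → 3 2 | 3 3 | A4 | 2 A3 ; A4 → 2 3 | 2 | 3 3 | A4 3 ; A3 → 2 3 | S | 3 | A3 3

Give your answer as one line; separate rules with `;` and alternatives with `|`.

S → 3 2 | 3 3 | A4 | 2 A3; A4 → 2 3 A4' | 2 A4' | 3 3 A4'; A3 → 2 3 A3' | S A3' | 3 A3'; A4' → 3 A4' | ε; A3' → 3 A3' | ε

A4, A3 are directly left-recursive.
For A4: α = {3}, β = {2 3, 2, 3 3}. Rewrite as A4 → β A4' and A4' → α A4' | ε.
For A3: α = {3}, β = {2 3, S, 3}. Rewrite as A3 → β A3' and A3' → α A3' | ε.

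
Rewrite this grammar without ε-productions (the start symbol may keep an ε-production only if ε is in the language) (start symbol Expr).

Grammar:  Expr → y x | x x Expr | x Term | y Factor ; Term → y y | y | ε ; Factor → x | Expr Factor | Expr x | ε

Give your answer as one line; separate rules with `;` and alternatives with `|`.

Expr → y x | x x Expr | x Term | x | y Factor | y; Term → y y | y; Factor → x | Expr Factor | Expr | Expr x

The nullable symbols are {Factor, Term}.
ε ∉ L(G), so no ε-production is kept.
For each production, add variants omitting each subset of nullable occurrences: Expr → x Term gives x Term | x. Expr → y Factor gives y Factor | y. Factor → Expr Factor gives Expr Factor | Expr.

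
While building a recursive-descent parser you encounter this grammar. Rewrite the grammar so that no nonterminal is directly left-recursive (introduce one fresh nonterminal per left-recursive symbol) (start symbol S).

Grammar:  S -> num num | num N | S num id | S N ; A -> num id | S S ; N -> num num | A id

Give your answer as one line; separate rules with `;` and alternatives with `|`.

Directly left-recursive nonterminal: S.
For S: α = {num id, N}, β = {num num, num N}. Rewrite as S → β S' and S' → α S' | ε.

S -> num num S' | num N S'; A -> num id | S S; N -> num num | A id; S' -> num id S' | N S' | ε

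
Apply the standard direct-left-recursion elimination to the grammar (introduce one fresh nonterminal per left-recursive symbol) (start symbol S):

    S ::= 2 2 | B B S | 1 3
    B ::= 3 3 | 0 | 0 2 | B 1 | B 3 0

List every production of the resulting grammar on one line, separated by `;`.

Directly left-recursive nonterminal: B.
For B: α = {1, 3 0}, β = {3 3, 0, 0 2}. Rewrite as B → β B' and B' → α B' | ε.

S ::= 2 2 | B B S | 1 3; B ::= 3 3 B' | 0 B' | 0 2 B'; B' ::= 1 B' | 3 0 B' | ε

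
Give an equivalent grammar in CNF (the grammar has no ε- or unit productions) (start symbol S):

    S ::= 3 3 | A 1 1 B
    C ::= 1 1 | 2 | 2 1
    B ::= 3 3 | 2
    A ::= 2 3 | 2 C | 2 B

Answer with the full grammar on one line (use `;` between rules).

S ::= X1 X1 | A Y1; C ::= X2 X2 | 2 | X3 X2; B ::= X1 X1 | 2; A ::= X3 X1 | X3 C | X3 B; X1 ::= 3; X2 ::= 1; X3 ::= 2; Y1 ::= X2 Y2; Y2 ::= X2 B

Introduce a nonterminal for each terminal appearing in a rule of length ≥ 2: X1 → 3, X2 → 1, X3 → 2.
Binarize each right-hand side of length ≥ 3 by chaining fresh nonterminals (Y1, Y2, …): affected rules were S → A X2 X2 B.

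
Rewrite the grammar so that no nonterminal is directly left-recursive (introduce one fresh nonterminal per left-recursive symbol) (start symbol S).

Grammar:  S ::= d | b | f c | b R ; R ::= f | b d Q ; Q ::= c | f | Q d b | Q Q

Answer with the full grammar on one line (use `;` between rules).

Left recursion appears on Q.
For Q: α = {d b, Q}, β = {c, f}. Rewrite as Q → β Q' and Q' → α Q' | ε.

S ::= d | b | f c | b R; R ::= f | b d Q; Q ::= c Q' | f Q'; Q' ::= d b Q' | Q Q' | epsilon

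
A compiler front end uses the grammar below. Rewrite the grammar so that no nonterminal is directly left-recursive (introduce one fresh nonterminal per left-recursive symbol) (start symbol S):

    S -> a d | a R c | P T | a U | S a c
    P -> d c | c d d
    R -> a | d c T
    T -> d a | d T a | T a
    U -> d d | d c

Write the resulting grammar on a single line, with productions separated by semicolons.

Left recursion appears on S, T.
For S: α = {a c}, β = {a d, a R c, P T, a U}. Rewrite as S → β S' and S' → α S' | ε.
For T: α = {a}, β = {d a, d T a}. Rewrite as T → β T' and T' → α T' | ε.

S -> a d S' | a R c S' | P T S' | a U S'; P -> d c | c d d; R -> a | d c T; T -> d a T' | d T a T'; U -> d d | d c; S' -> a c S' | epsilon; T' -> a T' | epsilon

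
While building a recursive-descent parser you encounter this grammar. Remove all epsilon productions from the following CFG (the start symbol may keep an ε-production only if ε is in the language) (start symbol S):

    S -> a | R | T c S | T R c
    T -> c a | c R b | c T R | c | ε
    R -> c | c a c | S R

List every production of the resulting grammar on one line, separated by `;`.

Nullable nonterminals: {T}.
ε ∉ L(G), so no ε-production is kept.
Expand every rule over subsets of its nullable positions: S → T c S gives T c S | c S. S → T R c gives T R c | R c. T → c T R gives c T R | c R.

S -> a | R | T c S | c S | T R c | R c; T -> c a | c R b | c T R | c R | c; R -> c | c a c | S R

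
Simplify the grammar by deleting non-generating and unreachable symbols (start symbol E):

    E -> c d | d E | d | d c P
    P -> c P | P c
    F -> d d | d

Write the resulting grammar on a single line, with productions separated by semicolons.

Generating nonterminals: {E, F}.
Reachable from E after that: {E}.
Removed useless symbols: {F, P} and every production mentioning them.

E -> c d | d E | d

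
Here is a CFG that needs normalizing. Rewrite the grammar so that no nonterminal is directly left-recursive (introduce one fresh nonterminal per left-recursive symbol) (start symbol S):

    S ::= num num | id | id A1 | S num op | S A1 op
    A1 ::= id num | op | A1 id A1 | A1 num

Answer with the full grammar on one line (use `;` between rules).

S, A1 are directly left-recursive.
For S: α = {num op, A1 op}, β = {num num, id, id A1}. Rewrite as S → β S' and S' → α S' | ε.
For A1: α = {id A1, num}, β = {id num, op}. Rewrite as A1 → β A1' and A1' → α A1' | ε.

S ::= num num S' | id S' | id A1 S'; A1 ::= id num A1' | op A1'; S' ::= num op S' | A1 op S' | ε; A1' ::= id A1 A1' | num A1' | ε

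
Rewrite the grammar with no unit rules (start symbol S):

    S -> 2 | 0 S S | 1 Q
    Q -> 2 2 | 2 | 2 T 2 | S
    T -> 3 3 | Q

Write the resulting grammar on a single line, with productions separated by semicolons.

S -> 2 | 0 S S | 1 Q; Q -> 2 | 0 S S | 1 Q | 2 2 | 2 T 2; T -> 2 | 0 S S | 1 Q | 2 2 | 2 T 2 | 3 3

Unit pairs: Q ⇒* {S}; T ⇒* {Q, S}.
For every A with A ⇒* B via unit rules, add B's non-unit alternatives to A; then delete every rule of the form X → Y.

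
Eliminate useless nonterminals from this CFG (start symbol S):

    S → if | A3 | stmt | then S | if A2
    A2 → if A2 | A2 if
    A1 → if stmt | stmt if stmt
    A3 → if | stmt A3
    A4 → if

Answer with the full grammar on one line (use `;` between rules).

Generating nonterminals: {A1, A3, A4, S}.
Reachable from S after that: {A3, S}.
Removed useless symbols: {A1, A2, A4} and every production mentioning them.

S → if | A3 | stmt | then S; A3 → if | stmt A3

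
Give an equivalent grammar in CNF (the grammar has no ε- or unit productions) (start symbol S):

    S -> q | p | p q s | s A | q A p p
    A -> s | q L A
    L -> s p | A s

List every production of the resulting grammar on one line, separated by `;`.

Introduce a nonterminal for each terminal appearing in a rule of length ≥ 2: X1 → p, X2 → q, X3 → s.
Binarize each right-hand side of length ≥ 3 by chaining fresh nonterminals (Y1, Y2, …): affected rules were S → X1 X2 X3; S → X2 A X1 X1; A → X2 L A.

S -> q | p | X1 Y1 | X3 A | X2 Y2; A -> s | X2 Y4; L -> X3 X1 | A X3; X1 -> p; X2 -> q; X3 -> s; Y1 -> X2 X3; Y2 -> A Y3; Y3 -> X1 X1; Y4 -> L A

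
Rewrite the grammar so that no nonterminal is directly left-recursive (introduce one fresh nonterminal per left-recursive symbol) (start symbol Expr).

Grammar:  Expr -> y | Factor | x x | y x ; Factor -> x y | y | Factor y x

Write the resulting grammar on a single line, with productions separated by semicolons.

Expr -> y | Factor | x x | y x; Factor -> x y Factor1 | y Factor1; Factor1 -> y x Factor1 | ε

Factor is directly left-recursive.
For Factor: α = {y x}, β = {x y, y}. Rewrite as Factor → β Factor1 and Factor1 → α Factor1 | ε.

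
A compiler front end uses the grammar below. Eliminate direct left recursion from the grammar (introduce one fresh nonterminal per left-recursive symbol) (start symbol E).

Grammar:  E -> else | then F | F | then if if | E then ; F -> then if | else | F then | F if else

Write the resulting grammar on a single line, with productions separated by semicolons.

Directly left-recursive nonterminals: E, F.
For E: α = {then}, β = {else, then F, F, then if if}. Rewrite as E → β E' and E' → α E' | ε.
For F: α = {then, if else}, β = {then if, else}. Rewrite as F → β F' and F' → α F' | ε.

E -> else E' | then F E' | F E' | then if if E'; F -> then if F' | else F'; E' -> then E' | ε; F' -> then F' | if else F' | ε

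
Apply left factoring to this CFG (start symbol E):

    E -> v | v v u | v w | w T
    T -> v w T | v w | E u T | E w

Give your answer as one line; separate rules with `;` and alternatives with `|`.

E has alternatives sharing prefix 'v': factor to E → v E' with E' → ε | v u | w.
T has alternatives sharing prefix 'v w': factor to T → v w T' with T' → T | ε.
T has alternatives sharing prefix 'E': factor to T → E T'' with T'' → u T | w.

E -> w T | v E'; T -> v w T' | E T''; E' -> ε | v u | w; T' -> T | ε; T'' -> u T | w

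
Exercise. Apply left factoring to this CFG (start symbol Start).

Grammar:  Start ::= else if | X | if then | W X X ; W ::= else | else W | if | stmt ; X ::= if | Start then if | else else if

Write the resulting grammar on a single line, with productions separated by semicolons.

Start ::= else if | X | if then | W X X; W ::= if | stmt | else W1; X ::= if | Start then if | else else if; W1 ::= eps | W

W has alternatives sharing prefix 'else': factor to W → else W1 with W1 → ε | W.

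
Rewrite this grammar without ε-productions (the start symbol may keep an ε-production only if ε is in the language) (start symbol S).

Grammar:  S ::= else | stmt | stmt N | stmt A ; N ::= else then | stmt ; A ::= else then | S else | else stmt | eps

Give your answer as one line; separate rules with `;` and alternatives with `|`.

S ::= else | stmt | stmt N | stmt A; N ::= else then | stmt; A ::= else then | S else | else stmt

The nullable symbols are {A}.
ε ∉ L(G), so no ε-production is kept.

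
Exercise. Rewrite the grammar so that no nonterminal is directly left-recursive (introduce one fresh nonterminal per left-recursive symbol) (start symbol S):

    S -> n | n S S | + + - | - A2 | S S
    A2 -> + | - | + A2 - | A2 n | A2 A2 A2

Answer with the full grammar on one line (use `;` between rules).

S -> n S' | n S S S' | + + - S' | - A2 S'; A2 -> + A2' | - A2' | + A2 - A2'; S' -> S S' | eps; A2' -> n A2' | A2 A2 A2' | eps

Directly left-recursive nonterminals: S, A2.
For S: α = {S}, β = {n, n S S, + + -, - A2}. Rewrite as S → β S' and S' → α S' | ε.
For A2: α = {n, A2 A2}, β = {+, -, + A2 -}. Rewrite as A2 → β A2' and A2' → α A2' | ε.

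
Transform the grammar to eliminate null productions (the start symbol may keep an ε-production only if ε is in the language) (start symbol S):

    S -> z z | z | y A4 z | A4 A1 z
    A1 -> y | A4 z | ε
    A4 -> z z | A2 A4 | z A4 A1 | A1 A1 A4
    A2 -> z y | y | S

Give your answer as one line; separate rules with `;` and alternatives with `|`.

Nullable nonterminals: {A1}.
ε ∉ L(G), so no ε-production is kept.
For each production, add variants omitting each subset of nullable occurrences: S → A4 A1 z gives A4 A1 z | A4 z. A4 → z A4 A1 gives z A4 A1 | z A4. A4 → A1 A1 A4 gives A1 A1 A4 | A1 A4.

S -> z z | z | y A4 z | A4 A1 z | A4 z; A1 -> y | A4 z; A4 -> z z | A2 A4 | z A4 A1 | z A4 | A1 A1 A4 | A1 A4; A2 -> z y | y | S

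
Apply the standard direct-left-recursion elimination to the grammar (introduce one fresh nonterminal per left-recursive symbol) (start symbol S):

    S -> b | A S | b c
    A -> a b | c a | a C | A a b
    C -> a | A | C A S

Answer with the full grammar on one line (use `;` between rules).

A, C are directly left-recursive.
For A: α = {a b}, β = {a b, c a, a C}. Rewrite as A → β A' and A' → α A' | ε.
For C: α = {A S}, β = {a, A}. Rewrite as C → β C' and C' → α C' | ε.

S -> b | A S | b c; A -> a b A' | c a A' | a C A'; C -> a C' | A C'; A' -> a b A' | epsilon; C' -> A S C' | epsilon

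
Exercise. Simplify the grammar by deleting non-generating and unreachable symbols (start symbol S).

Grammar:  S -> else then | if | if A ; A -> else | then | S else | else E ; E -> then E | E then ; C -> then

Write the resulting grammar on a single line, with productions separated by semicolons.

Generating nonterminals: {A, C, S}.
Reachable from S after that: {A, S}.
Removed useless symbols: {C, E} and every production mentioning them.

S -> else then | if | if A; A -> else | then | S else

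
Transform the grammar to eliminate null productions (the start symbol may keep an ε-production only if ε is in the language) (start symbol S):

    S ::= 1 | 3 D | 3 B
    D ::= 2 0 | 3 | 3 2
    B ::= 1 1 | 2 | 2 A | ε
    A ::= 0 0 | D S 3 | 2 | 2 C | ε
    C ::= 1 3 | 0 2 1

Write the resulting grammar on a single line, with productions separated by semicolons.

The nullable symbols are {A, B}.
ε ∉ L(G), so no ε-production is kept.
Add the nullable-subset variants: S → 3 B gives 3 B | 3.

S ::= 1 | 3 D | 3 B | 3; D ::= 2 0 | 3 | 3 2; B ::= 1 1 | 2 | 2 A; A ::= 0 0 | D S 3 | 2 | 2 C; C ::= 1 3 | 0 2 1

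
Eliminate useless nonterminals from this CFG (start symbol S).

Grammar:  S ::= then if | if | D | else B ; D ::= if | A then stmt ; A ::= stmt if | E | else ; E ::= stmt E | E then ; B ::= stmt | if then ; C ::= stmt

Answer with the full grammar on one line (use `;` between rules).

Generating nonterminals: {A, B, C, D, S}.
Reachable from S after that: {A, B, D, S}.
Removed useless symbols: {C, E} and every production mentioning them.

S ::= then if | if | D | else B; D ::= if | A then stmt; A ::= stmt if | else; B ::= stmt | if then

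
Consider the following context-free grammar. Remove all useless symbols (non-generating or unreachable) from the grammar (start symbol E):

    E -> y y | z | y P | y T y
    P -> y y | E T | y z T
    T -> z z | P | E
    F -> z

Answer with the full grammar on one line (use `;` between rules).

E -> y y | z | y P | y T y; P -> y y | E T | y z T; T -> z z | P | E

Generating nonterminals: {E, F, P, T}.
Reachable from E after that: {E, P, T}.
Removed useless symbols: {F} and every production mentioning them.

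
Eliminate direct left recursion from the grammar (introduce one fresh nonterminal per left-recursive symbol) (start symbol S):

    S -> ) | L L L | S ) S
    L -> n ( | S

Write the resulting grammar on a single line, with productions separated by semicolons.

Left recursion appears on S.
For S: α = {) S}, β = {), L L L}. Rewrite as S → β S' and S' → α S' | ε.

S -> ) S' | L L L S'; L -> n ( | S; S' -> ) S S' | ε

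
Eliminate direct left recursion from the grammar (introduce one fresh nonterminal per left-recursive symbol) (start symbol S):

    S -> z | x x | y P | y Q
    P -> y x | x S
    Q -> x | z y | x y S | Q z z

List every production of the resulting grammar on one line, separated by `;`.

S -> z | x x | y P | y Q; P -> y x | x S; Q -> x Q' | z y Q' | x y S Q'; Q' -> z z Q' | ε

Directly left-recursive nonterminal: Q.
For Q: α = {z z}, β = {x, z y, x y S}. Rewrite as Q → β Q' and Q' → α Q' | ε.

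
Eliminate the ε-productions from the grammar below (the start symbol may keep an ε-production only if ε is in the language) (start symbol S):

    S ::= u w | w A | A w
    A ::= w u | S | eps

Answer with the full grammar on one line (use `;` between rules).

S ::= u w | w A | w | A w; A ::= w u | S

Nullable set = {A}.
ε ∉ L(G), so no ε-production is kept.
Add the nullable-subset variants: S → w A gives w A | w.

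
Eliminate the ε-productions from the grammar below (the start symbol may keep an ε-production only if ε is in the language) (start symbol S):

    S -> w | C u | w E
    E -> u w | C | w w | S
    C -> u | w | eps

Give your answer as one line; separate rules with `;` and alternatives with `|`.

Nullable nonterminals: {C, E}.
ε ∉ L(G), so no ε-production is kept.
Add the nullable-subset variants: S → C u gives C u | u.

S -> w | C u | u | w E; E -> u w | C | w w | S; C -> u | w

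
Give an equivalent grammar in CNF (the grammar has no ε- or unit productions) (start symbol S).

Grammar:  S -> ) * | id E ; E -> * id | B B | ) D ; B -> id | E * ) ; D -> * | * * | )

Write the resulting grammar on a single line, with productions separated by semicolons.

S -> X1 X2 | X3 E; E -> X2 X3 | B B | X1 D; B -> id | E Y1; D -> * | X2 X2 | ); X1 -> ); X2 -> *; X3 -> id; Y1 -> X2 X1

Introduce a nonterminal for each terminal appearing in a rule of length ≥ 2: X1 → ), X2 → *, X3 → id.
Binarize each right-hand side of length ≥ 3 by chaining fresh nonterminals (Y1, Y2, …): affected rules were B → E X2 X1.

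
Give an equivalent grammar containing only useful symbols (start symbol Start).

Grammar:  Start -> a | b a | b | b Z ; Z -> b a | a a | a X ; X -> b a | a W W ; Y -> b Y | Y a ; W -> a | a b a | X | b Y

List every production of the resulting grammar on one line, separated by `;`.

Generating nonterminals: {Start, W, X, Z}.
Reachable from Start after that: {Start, W, X, Z}.
Removed useless symbols: {Y} and every production mentioning them.

Start -> a | b a | b | b Z; Z -> b a | a a | a X; X -> b a | a W W; W -> a | a b a | X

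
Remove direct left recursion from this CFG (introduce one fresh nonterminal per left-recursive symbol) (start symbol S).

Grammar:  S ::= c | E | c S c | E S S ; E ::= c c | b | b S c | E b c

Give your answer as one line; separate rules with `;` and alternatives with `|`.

S ::= c | E | c S c | E S S; E ::= c c E' | b E' | b S c E'; E' ::= b c E' | ε

Left recursion appears on E.
For E: α = {b c}, β = {c c, b, b S c}. Rewrite as E → β E' and E' → α E' | ε.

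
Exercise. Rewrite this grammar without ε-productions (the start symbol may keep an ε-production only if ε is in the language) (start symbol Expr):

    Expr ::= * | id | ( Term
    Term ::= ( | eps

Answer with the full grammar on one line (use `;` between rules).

Nullable nonterminals: {Term}.
ε ∉ L(G), so no ε-production is kept.
Expand every rule over subsets of its nullable positions: Expr → ( Term gives ( Term | (.

Expr ::= * | id | ( Term | (; Term ::= (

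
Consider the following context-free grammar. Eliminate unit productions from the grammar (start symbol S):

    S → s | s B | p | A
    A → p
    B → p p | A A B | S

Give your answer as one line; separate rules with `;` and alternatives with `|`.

Unit pairs: B ⇒* {A, S}; S ⇒* {A}.
For each unit pair (A, B), copy every non-unit production of B to A, then drop all unit productions.

S → s | s B | p; A → p; B → p p | A A B | s | s B | p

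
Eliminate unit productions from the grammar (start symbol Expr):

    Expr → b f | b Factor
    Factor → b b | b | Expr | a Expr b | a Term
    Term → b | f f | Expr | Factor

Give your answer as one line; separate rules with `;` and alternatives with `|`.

Expr → b f | b Factor; Factor → b b | b | a Expr b | a Term | b f | b Factor; Term → b | f f | b b | a Expr b | a Term | b f | b Factor

Unit pairs: Factor ⇒* {Expr}; Term ⇒* {Expr, Factor}.
For every A with A ⇒* B via unit rules, add B's non-unit alternatives to A; then delete every rule of the form X → Y.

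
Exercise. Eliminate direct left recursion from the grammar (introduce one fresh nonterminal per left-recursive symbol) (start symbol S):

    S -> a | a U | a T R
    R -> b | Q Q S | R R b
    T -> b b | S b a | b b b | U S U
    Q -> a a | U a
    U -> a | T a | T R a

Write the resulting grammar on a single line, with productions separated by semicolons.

S -> a | a U | a T R; R -> b R' | Q Q S R'; T -> b b | S b a | b b b | U S U; Q -> a a | U a; U -> a | T a | T R a; R' -> R b R' | ε

Left recursion appears on R.
For R: α = {R b}, β = {b, Q Q S}. Rewrite as R → β R' and R' → α R' | ε.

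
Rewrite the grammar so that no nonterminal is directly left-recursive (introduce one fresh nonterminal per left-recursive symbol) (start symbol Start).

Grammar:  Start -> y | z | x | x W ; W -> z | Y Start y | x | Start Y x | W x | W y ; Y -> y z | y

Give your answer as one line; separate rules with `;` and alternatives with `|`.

Start -> y | z | x | x W; W -> z W1 | Y Start y W1 | x W1 | Start Y x W1; Y -> y z | y; W1 -> x W1 | y W1 | ε

Directly left-recursive nonterminal: W.
For W: α = {x, y}, β = {z, Y Start y, x, Start Y x}. Rewrite as W → β W1 and W1 → α W1 | ε.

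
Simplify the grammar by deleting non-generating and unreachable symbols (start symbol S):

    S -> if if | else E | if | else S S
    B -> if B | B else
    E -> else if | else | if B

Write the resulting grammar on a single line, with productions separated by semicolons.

Generating nonterminals: {E, S}.
Reachable from S after that: {E, S}.
Removed useless symbols: {B} and every production mentioning them.

S -> if if | else E | if | else S S; E -> else if | else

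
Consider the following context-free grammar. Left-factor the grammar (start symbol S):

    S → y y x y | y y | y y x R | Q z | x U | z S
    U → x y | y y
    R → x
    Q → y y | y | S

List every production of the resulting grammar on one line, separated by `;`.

S has alternatives sharing prefix 'y y': factor to S → y y S' with S' → x y | ε | x R.
Q has alternatives sharing prefix 'y': factor to Q → y Q' with Q' → y | ε.
S' has alternatives sharing prefix 'x': factor to S' → x S'' with S'' → y | R.

S → Q z | x U | z S | y y S'; U → x y | y y; R → x; Q → S | y Q'; S' → ε | x S''; Q' → y | ε; S'' → y | R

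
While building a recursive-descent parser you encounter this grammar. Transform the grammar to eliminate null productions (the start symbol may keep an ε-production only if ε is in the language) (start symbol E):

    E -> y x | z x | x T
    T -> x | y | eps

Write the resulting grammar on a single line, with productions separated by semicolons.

E -> y x | z x | x T | x; T -> x | y

The nullable symbols are {T}.
ε ∉ L(G), so no ε-production is kept.
Add the nullable-subset variants: E → x T gives x T | x.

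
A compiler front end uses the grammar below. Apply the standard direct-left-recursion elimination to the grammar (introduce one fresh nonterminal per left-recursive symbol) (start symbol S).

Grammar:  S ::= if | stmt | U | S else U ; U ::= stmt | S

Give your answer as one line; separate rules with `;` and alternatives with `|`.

S is directly left-recursive.
For S: α = {else U}, β = {if, stmt, U}. Rewrite as S → β S' and S' → α S' | ε.

S ::= if S' | stmt S' | U S'; U ::= stmt | S; S' ::= else U S' | ε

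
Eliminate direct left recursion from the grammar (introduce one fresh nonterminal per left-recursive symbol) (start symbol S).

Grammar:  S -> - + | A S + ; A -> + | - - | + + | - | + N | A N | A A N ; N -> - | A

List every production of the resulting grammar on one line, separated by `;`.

S -> - + | A S +; A -> + A' | - - A' | + + A' | - A' | + N A'; N -> - | A; A' -> N A' | A N A' | ε

A is directly left-recursive.
For A: α = {N, A N}, β = {+, - -, + +, -, + N}. Rewrite as A → β A' and A' → α A' | ε.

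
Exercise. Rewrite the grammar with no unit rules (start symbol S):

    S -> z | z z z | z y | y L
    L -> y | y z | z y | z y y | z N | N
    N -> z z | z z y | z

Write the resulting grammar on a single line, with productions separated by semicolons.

Unit pairs: L ⇒* {N}.
Replace each nonterminal's rules with the union of the non-unit rules of every nonterminal it unit-derives.

S -> z | z z z | z y | y L; L -> y | y z | z y | z y y | z N | z z | z z y | z; N -> z z | z z y | z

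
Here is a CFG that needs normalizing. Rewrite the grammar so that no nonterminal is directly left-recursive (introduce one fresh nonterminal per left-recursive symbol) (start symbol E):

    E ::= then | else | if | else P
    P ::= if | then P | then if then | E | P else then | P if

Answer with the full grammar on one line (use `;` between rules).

Directly left-recursive nonterminal: P.
For P: α = {else then, if}, β = {if, then P, then if then, E}. Rewrite as P → β P' and P' → α P' | ε.

E ::= then | else | if | else P; P ::= if P' | then P P' | then if then P' | E P'; P' ::= else then P' | if P' | eps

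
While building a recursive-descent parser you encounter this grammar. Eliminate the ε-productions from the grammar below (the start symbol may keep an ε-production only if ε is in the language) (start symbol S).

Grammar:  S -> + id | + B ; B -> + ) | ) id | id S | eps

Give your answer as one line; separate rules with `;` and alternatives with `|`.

S -> + id | + B | +; B -> + ) | ) id | id S

Nullable nonterminals: {B}.
ε ∉ L(G), so no ε-production is kept.
Add the nullable-subset variants: S → + B gives + B | +.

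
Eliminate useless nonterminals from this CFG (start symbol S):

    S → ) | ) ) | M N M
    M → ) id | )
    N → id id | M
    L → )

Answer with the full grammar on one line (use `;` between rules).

Generating nonterminals: {L, M, N, S}.
Reachable from S after that: {M, N, S}.
Removed useless symbols: {L} and every production mentioning them.

S → ) | ) ) | M N M; M → ) id | ); N → id id | M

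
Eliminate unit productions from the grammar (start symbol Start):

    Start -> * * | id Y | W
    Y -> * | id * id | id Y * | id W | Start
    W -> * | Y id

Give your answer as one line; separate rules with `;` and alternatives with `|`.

Start -> * * | id Y | * | Y id; Y -> * * | id Y | * | Y id | id * id | id Y * | id W; W -> * | Y id

Unit pairs: Start ⇒* {W}; Y ⇒* {Start, W}.
Replace each nonterminal's rules with the union of the non-unit rules of every nonterminal it unit-derives.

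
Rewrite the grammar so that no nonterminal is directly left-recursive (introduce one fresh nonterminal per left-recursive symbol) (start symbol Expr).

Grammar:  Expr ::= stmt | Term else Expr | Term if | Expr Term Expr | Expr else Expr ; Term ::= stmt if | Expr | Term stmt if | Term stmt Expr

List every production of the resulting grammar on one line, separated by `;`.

Expr ::= stmt Expr1 | Term else Expr Expr1 | Term if Expr1; Term ::= stmt if Term1 | Expr Term1; Expr1 ::= Term Expr Expr1 | else Expr Expr1 | ε; Term1 ::= stmt if Term1 | stmt Expr Term1 | ε

Expr, Term are directly left-recursive.
For Expr: α = {Term Expr, else Expr}, β = {stmt, Term else Expr, Term if}. Rewrite as Expr → β Expr1 and Expr1 → α Expr1 | ε.
For Term: α = {stmt if, stmt Expr}, β = {stmt if, Expr}. Rewrite as Term → β Term1 and Term1 → α Term1 | ε.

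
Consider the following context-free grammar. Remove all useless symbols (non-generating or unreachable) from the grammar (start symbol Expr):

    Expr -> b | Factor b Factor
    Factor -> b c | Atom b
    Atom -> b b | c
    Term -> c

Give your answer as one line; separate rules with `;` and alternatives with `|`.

Expr -> b | Factor b Factor; Factor -> b c | Atom b; Atom -> b b | c

Generating nonterminals: {Atom, Expr, Factor, Term}.
Reachable from Expr after that: {Atom, Expr, Factor}.
Removed useless symbols: {Term} and every production mentioning them.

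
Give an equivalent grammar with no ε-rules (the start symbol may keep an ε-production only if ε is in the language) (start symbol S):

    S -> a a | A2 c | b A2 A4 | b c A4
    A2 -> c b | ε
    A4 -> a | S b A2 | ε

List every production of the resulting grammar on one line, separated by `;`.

The nullable symbols are {A2, A4}.
ε ∉ L(G), so no ε-production is kept.
Expand every rule over subsets of its nullable positions: S → A2 c gives A2 c | c. S → b A2 A4 gives b A2 A4 | b A2 | b A4 | b. S → b c A4 gives b c A4 | b c. A4 → S b A2 gives S b A2 | S b.

S -> a a | A2 c | c | b A2 A4 | b A2 | b A4 | b | b c A4 | b c; A2 -> c b; A4 -> a | S b A2 | S b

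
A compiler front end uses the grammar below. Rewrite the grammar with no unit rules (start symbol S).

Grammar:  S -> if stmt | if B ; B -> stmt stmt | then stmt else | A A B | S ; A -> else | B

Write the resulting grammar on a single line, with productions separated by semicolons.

S -> if stmt | if B; B -> stmt stmt | then stmt else | A A B | if stmt | if B; A -> stmt stmt | then stmt else | A A B | if stmt | if B | else

Unit pairs: A ⇒* {B, S}; B ⇒* {S}.
For each unit pair (A, B), copy every non-unit production of B to A, then drop all unit productions.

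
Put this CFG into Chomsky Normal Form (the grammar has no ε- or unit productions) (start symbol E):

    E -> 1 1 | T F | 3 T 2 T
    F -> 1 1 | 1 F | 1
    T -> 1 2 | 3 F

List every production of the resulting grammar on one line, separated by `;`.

E -> X1 X1 | T F | X2 Y1; F -> X1 X1 | X1 F | 1; T -> X1 X3 | X2 F; X1 -> 1; X2 -> 3; X3 -> 2; Y1 -> T Y2; Y2 -> X3 T

Introduce a nonterminal for each terminal appearing in a rule of length ≥ 2: X1 → 1, X2 → 3, X3 → 2.
Binarize each right-hand side of length ≥ 3 by chaining fresh nonterminals (Y1, Y2, …): affected rules were E → X2 T X3 T.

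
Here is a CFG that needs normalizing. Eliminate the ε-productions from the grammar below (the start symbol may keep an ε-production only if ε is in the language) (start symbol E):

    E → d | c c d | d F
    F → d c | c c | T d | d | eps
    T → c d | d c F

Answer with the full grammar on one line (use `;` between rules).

E → d | c c d | d F; F → d c | c c | T d | d; T → c d | d c F | d c

Nullable nonterminals: {F}.
ε ∉ L(G), so no ε-production is kept.
For each production, add variants omitting each subset of nullable occurrences: T → d c F gives d c F | d c.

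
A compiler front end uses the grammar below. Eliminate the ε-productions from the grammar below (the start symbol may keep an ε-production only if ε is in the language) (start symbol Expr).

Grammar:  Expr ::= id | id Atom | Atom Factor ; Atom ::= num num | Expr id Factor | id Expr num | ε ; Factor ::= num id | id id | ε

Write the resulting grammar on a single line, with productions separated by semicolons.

Nullable set = {Atom, Expr, Factor}.
ε ∈ L(G) since Expr is nullable, so keep Expr → ε.
Expand every rule over subsets of its nullable positions: Expr → Atom Factor gives Atom Factor | Atom | Factor. Atom → Expr id Factor gives Expr id Factor | Expr id | id Factor | id. Atom → id Expr num gives id Expr num | id num.

Expr ::= id | id Atom | Atom Factor | Atom | Factor | ε; Atom ::= num num | Expr id Factor | Expr id | id Factor | id | id Expr num | id num; Factor ::= num id | id id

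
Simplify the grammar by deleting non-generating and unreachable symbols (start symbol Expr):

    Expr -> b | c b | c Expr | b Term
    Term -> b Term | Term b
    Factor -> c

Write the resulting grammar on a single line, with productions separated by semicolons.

Generating nonterminals: {Expr, Factor}.
Reachable from Expr after that: {Expr}.
Removed useless symbols: {Factor, Term} and every production mentioning them.

Expr -> b | c b | c Expr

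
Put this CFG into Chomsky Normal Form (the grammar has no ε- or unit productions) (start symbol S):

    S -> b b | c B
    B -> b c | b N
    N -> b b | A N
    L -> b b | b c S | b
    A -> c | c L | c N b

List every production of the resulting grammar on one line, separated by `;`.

Introduce a nonterminal for each terminal appearing in a rule of length ≥ 2: X1 → b, X2 → c.
Binarize each right-hand side of length ≥ 3 by chaining fresh nonterminals (Y1, Y2, …): affected rules were L → X1 X2 S; A → X2 N X1.

S -> X1 X1 | X2 B; B -> X1 X2 | X1 N; N -> X1 X1 | A N; L -> X1 X1 | X1 Y1 | b; A -> c | X2 L | X2 Y2; X1 -> b; X2 -> c; Y1 -> X2 S; Y2 -> N X1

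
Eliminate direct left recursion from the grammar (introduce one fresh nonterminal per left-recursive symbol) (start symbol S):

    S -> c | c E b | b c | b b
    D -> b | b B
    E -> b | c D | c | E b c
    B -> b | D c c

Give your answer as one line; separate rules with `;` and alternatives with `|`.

Left recursion appears on E.
For E: α = {b c}, β = {b, c D, c}. Rewrite as E → β E' and E' → α E' | ε.

S -> c | c E b | b c | b b; D -> b | b B; E -> b E' | c D E' | c E'; B -> b | D c c; E' -> b c E' | epsilon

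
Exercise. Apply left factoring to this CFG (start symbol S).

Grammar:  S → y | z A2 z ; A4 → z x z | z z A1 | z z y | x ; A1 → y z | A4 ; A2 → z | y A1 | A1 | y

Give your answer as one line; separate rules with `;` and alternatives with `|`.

S → y | z A2 z; A4 → x | z A4'; A1 → y z | A4; A2 → z | A1 | y A2'; A4' → x z | z A4''; A2' → A1 | ε; A4'' → A1 | y

A4 has alternatives sharing prefix 'z': factor to A4 → z A4' with A4' → x z | z A1 | z y.
A2 has alternatives sharing prefix 'y': factor to A2 → y A2' with A2' → A1 | ε.
A4' has alternatives sharing prefix 'z': factor to A4' → z A4'' with A4'' → A1 | y.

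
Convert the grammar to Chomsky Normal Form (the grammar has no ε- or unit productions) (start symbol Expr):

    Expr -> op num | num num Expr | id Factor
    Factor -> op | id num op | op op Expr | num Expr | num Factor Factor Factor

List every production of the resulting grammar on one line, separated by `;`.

Introduce a nonterminal for each terminal appearing in a rule of length ≥ 2: X1 → op, X2 → num, X3 → id.
Binarize each right-hand side of length ≥ 3 by chaining fresh nonterminals (Y1, Y2, …): affected rules were Expr → X2 X2 Expr; Factor → X3 X2 X1; Factor → X1 X1 Expr; Factor → X2 Factor Factor Factor.

Expr -> X1 X2 | X2 Y1 | X3 Factor; Factor -> op | X3 Y2 | X1 Y3 | X2 Expr | X2 Y4; X1 -> op; X2 -> num; X3 -> id; Y1 -> X2 Expr; Y2 -> X2 X1; Y3 -> X1 Expr; Y4 -> Factor Y5; Y5 -> Factor Factor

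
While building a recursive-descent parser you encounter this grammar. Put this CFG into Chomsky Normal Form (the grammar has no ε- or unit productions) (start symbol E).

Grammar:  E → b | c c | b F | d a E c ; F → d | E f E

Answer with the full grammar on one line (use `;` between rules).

E → b | X1 X1 | X2 F | X3 Y1; F → d | E Y3; X1 → c; X2 → b; X3 → d; X4 → a; X5 → f; Y1 → X4 Y2; Y2 → E X1; Y3 → X5 E

Introduce a nonterminal for each terminal appearing in a rule of length ≥ 2: X1 → c, X2 → b, X3 → d, X4 → a, X5 → f.
Binarize each right-hand side of length ≥ 3 by chaining fresh nonterminals (Y1, Y2, …): affected rules were E → X3 X4 E X1; F → E X5 E.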